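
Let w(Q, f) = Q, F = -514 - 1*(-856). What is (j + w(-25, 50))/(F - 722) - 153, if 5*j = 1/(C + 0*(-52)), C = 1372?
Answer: -398668901/2606800 ≈ -152.93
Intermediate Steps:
F = 342 (F = -514 + 856 = 342)
j = 1/6860 (j = 1/(5*(1372 + 0*(-52))) = 1/(5*(1372 + 0)) = (1/5)/1372 = (1/5)*(1/1372) = 1/6860 ≈ 0.00014577)
(j + w(-25, 50))/(F - 722) - 153 = (1/6860 - 25)/(342 - 722) - 153 = -171499/6860/(-380) - 153 = -171499/6860*(-1/380) - 153 = 171499/2606800 - 153 = -398668901/2606800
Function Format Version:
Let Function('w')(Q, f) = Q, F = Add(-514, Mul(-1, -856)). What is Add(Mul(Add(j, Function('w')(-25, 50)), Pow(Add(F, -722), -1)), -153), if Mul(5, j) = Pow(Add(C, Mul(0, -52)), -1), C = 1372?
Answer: Rational(-398668901, 2606800) ≈ -152.93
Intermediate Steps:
F = 342 (F = Add(-514, 856) = 342)
j = Rational(1, 6860) (j = Mul(Rational(1, 5), Pow(Add(1372, Mul(0, -52)), -1)) = Mul(Rational(1, 5), Pow(Add(1372, 0), -1)) = Mul(Rational(1, 5), Pow(1372, -1)) = Mul(Rational(1, 5), Rational(1, 1372)) = Rational(1, 6860) ≈ 0.00014577)
Add(Mul(Add(j, Function('w')(-25, 50)), Pow(Add(F, -722), -1)), -153) = Add(Mul(Add(Rational(1, 6860), -25), Pow(Add(342, -722), -1)), -153) = Add(Mul(Rational(-171499, 6860), Pow(-380, -1)), -153) = Add(Mul(Rational(-171499, 6860), Rational(-1, 380)), -153) = Add(Rational(171499, 2606800), -153) = Rational(-398668901, 2606800)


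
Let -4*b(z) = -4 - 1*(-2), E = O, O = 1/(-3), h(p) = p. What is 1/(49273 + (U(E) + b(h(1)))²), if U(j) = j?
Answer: 36/1773829 ≈ 2.0295e-5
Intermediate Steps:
O = -⅓ ≈ -0.33333
E = -⅓ ≈ -0.33333
b(z) = ½ (b(z) = -(-4 - 1*(-2))/4 = -(-4 + 2)/4 = -¼*(-2) = ½)
1/(49273 + (U(E) + b(h(1)))²) = 1/(49273 + (-⅓ + ½)²) = 1/(49273 + (⅙)²) = 1/(49273 + 1/36) = 1/(1773829/36) = 36/1773829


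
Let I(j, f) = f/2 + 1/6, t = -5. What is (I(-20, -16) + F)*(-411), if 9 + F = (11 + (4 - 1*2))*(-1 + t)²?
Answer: -370859/2 ≈ -1.8543e+5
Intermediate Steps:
F = 459 (F = -9 + (11 + (4 - 1*2))*(-1 - 5)² = -9 + (11 + (4 - 2))*(-6)² = -9 + (11 + 2)*36 = -9 + 13*36 = -9 + 468 = 459)
I(j, f) = ⅙ + f/2 (I(j, f) = f*(½) + 1*(⅙) = f/2 + ⅙ = ⅙ + f/2)
(I(-20, -16) + F)*(-411) = ((⅙ + (½)*(-16)) + 459)*(-411) = ((⅙ - 8) + 459)*(-411) = (-47/6 + 459)*(-411) = (2707/6)*(-411) = -370859/2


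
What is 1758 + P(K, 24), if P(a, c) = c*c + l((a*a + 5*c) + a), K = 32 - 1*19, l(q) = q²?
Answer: 93538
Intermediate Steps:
K = 13 (K = 32 - 19 = 13)
P(a, c) = c² + (a + a² + 5*c)² (P(a, c) = c*c + ((a*a + 5*c) + a)² = c² + ((a² + 5*c) + a)² = c² + (a + a² + 5*c)²)
1758 + P(K, 24) = 1758 + (24² + (13 + 13² + 5*24)²) = 1758 + (576 + (13 + 169 + 120)²) = 1758 + (576 + 302²) = 1758 + (576 + 91204) = 1758 + 91780 = 93538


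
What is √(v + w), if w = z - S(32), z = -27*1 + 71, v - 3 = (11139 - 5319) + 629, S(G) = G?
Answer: 8*√101 ≈ 80.399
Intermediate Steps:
v = 6452 (v = 3 + ((11139 - 5319) + 629) = 3 + (5820 + 629) = 3 + 6449 = 6452)
z = 44 (z = -27 + 71 = 44)
w = 12 (w = 44 - 1*32 = 44 - 32 = 12)
√(v + w) = √(6452 + 12) = √6464 = 8*√101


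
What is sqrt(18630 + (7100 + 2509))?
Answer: sqrt(28239) ≈ 168.04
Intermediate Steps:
sqrt(18630 + (7100 + 2509)) = sqrt(18630 + 9609) = sqrt(28239)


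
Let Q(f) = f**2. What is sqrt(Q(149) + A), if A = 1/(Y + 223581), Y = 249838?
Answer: 2*sqrt(1243952831569295)/473419 ≈ 149.00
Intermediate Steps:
A = 1/473419 (A = 1/(249838 + 223581) = 1/473419 ≈ 2.1123e-6)
sqrt(Q(149) + A) = sqrt(149**2 + 1/473419) = sqrt(22201 + 1/473419) = sqrt(10510375220/473419) = 2*sqrt(1243952831569295)/473419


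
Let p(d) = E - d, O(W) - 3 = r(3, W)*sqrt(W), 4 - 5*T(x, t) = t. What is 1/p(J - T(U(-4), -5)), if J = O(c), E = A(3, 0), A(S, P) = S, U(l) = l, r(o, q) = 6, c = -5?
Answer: 5/509 + 50*I*sqrt(5)/1527 ≈ 0.0098232 + 0.073218*I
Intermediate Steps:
T(x, t) = 4/5 - t/5
E = 3
O(W) = 3 + 6*sqrt(W)
J = 3 + 6*I*sqrt(5) (J = 3 + 6*sqrt(-5) = 3 + 6*(I*sqrt(5)) = 3 + 6*I*sqrt(5) ≈ 3.0 + 13.416*I)
p(d) = 3 - d
1/p(J - T(U(-4), -5)) = 1/(3 - ((3 + 6*I*sqrt(5)) - (4/5 - 1/5*(-5)))) = 1/(3 - ((3 + 6*I*sqrt(5)) - (4/5 + 1))) = 1/(3 - ((3 + 6*I*sqrt(5)) - 1*9/5)) = 1/(3 - ((3 + 6*I*sqrt(5)) - 9/5)) = 1/(3 - (6/5 + 6*I*sqrt(5))) = 1/(3 + (-6/5 - 6*I*sqrt(5))) = 1/(9/5 - 6*I*sqrt(5))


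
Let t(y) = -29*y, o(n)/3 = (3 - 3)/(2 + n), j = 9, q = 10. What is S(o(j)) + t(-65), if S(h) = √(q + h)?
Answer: 1885 + √10 ≈ 1888.2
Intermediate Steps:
o(n) = 0 (o(n) = 3*((3 - 3)/(2 + n)) = 3*(0/(2 + n)) = 3*0 = 0)
S(h) = √(10 + h)
S(o(j)) + t(-65) = √(10 + 0) - 29*(-65) = √10 + 1885 = 1885 + √10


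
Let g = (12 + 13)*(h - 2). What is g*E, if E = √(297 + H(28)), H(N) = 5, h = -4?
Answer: -150*√302 ≈ -2606.7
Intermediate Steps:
E = √302 (E = √(297 + 5) = √302 ≈ 17.378)
g = -150 (g = (12 + 13)*(-4 - 2) = 25*(-6) = -150)
g*E = -150*√302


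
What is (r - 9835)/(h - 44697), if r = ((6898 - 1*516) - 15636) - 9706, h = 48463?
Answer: -28795/3766 ≈ -7.6460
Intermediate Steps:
r = -18960 (r = ((6898 - 516) - 15636) - 9706 = (6382 - 15636) - 9706 = -9254 - 9706 = -18960)
(r - 9835)/(h - 44697) = (-18960 - 9835)/(48463 - 44697) = -28795/3766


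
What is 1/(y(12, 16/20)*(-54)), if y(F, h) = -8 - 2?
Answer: 1/540 ≈ 0.0018519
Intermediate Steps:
y(F, h) = -10
1/(y(12, 16/20)*(-54)) = 1/(-10*(-54)) = 1/540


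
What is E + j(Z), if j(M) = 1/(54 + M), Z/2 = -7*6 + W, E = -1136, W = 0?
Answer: -34081/30 ≈ -1136.0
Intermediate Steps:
Z = -84 (Z = 2*(-7*6 + 0) = 2*(-42 + 0) = 2*(-42) = -84)
E + j(Z) = -1136 + 1/(54 - 84) = -1136 + 1/(-30) = -1136 - 1/30 = -34081/30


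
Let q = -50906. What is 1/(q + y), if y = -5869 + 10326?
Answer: -1/46449 ≈ -2.1529e-5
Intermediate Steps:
y = 4457
1/(q + y) = 1/(-50906 + 4457) = 1/(-46449) = -1/46449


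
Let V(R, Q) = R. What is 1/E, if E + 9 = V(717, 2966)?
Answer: 1/708 ≈ 0.0014124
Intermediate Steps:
E = 708 (E = -9 + 717 = 708)
1/E = 1/708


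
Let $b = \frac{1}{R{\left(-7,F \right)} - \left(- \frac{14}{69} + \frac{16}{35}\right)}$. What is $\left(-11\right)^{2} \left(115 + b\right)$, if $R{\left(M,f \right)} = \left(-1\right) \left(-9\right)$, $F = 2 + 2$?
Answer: $\frac{294190930}{21121} \approx 13929.0$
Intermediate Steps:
$F = 4$
$R{\left(M,f \right)} = 9$
$b = \frac{2415}{21121}$ ($b = \frac{1}{9 - \left(- \frac{14}{69} + \frac{16}{35}\right)} = \frac{1}{9 - \frac{614}{2415}} = \frac{1}{\frac{21121}{2415}} = \frac{2415}{21121} \approx 0.11434$)
$\left(-11\right)^{2} \left(115 + b\right) = \left(-11\right)^{2} \left(115 + \frac{2415}{21121}\right) = 121 \cdot \frac{2431330}{21121} = \frac{294190930}{21121}$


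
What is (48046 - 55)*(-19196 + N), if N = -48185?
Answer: -3233681571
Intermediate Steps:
(48046 - 55)*(-19196 + N) = (48046 - 55)*(-19196 - 48185) = 47991*(-67381) = -3233681571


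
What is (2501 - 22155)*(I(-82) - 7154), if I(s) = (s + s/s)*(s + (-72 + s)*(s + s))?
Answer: 40216958192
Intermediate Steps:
I(s) = (1 + s)*(s + 2*s*(-72 + s)) (I(s) = (s + 1)*(s + (-72 + s)*(2*s)) = (1 + s)*(s + 2*s*(-72 + s)))
(2501 - 22155)*(I(-82) - 7154) = (2501 - 22155)*(-82*(-143 - 141*(-82) + 2*(-82)²) - 7154) = -19654*(-82*(-143 + 11562 + 2*6724) - 7154) = -19654*(-82*(-143 + 11562 + 13448) - 7154) = -19654*(-82*24867 - 7154) = -19654*(-2039094 - 7154) = -19654*(-2046248) = 40216958192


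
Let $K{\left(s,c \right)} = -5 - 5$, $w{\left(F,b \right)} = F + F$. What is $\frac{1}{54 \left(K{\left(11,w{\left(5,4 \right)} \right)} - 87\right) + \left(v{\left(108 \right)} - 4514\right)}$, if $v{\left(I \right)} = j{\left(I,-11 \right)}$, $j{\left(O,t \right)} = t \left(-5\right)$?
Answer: $- \frac{1}{9697} \approx -0.00010312$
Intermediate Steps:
$w{\left(F,b \right)} = 2 F$
$j{\left(O,t \right)} = - 5 t$
$v{\left(I \right)} = 55$ ($v{\left(I \right)} = \left(-5\right) \left(-11\right) = 55$)
$K{\left(s,c \right)} = -10$
$\frac{1}{54 \left(K{\left(11,w{\left(5,4 \right)} \right)} - 87\right) + \left(v{\left(108 \right)} - 4514\right)} = \frac{1}{54 \left(-10 - 87\right) + \left(55 - 4514\right)} = \frac{1}{54 \left(-97\right) - 4459} = \frac{1}{-5238 - 4459} = \frac{1}{-9697} = - \frac{1}{9697}$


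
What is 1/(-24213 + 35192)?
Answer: 1/10979 ≈ 9.1083e-5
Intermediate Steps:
1/(-24213 + 35192) = 1/10979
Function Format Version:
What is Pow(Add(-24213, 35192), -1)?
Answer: Rational(1, 10979) ≈ 9.1083e-5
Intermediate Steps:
Pow(Add(-24213, 35192), -1) = Pow(10979, -1) = Rational(1, 10979)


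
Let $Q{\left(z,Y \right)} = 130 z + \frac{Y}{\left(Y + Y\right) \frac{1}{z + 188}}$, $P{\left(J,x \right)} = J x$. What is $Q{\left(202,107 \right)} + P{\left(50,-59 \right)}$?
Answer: $23505$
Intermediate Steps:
$Q{\left(z,Y \right)} = 94 + \frac{261 z}{2}$ ($Q{\left(z,Y \right)} = 130 z + \frac{Y}{2 Y \frac{1}{188 + z}} = 130 z + Y \frac{188 + z}{2 Y} = 130 z + \left(94 + \frac{z}{2}\right) = 94 + \frac{261 z}{2}$)
$Q{\left(202,107 \right)} + P{\left(50,-59 \right)} = \left(94 + \frac{261}{2} \cdot 202\right) + 50 \left(-59\right) = \left(94 + 26361\right) - 2950 = 26455 - 2950 = 23505$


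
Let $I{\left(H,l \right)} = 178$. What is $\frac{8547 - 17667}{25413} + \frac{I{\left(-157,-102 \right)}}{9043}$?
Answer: $- \frac{25982882}{76603253} \approx -0.33919$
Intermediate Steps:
$\frac{8547 - 17667}{25413} + \frac{I{\left(-157,-102 \right)}}{9043} = \frac{8547 - 17667}{25413} + \frac{178}{9043} = \left(-9120\right) \frac{1}{25413} + 178 \cdot \frac{1}{9043} = - \frac{3040}{8471} + \frac{178}{9043} = - \frac{25982882}{76603253}$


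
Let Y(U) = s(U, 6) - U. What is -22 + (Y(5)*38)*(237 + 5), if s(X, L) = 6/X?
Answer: -174834/5 ≈ -34967.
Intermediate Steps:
Y(U) = -U + 6/U (Y(U) = 6/U - U = -U + 6/U)
-22 + (Y(5)*38)*(237 + 5) = -22 + ((-1*5 + 6/5)*38)*(237 + 5) = -22 + ((-5 + 6*(⅕))*38)*242 = -22 + ((-5 + 6/5)*38)*242 = -22 - 19/5*38*242 = -22 - 722/5*242 = -22 - 174724/5 = -174834/5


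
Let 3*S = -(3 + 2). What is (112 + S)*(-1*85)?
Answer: -28135/3 ≈ -9378.3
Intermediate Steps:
S = -5/3 (S = (-(3 + 2))/3 = (-1*5)/3 = (⅓)*(-5) = -5/3 ≈ -1.6667)
(112 + S)*(-1*85) = (112 - 5/3)*(-1*85) = (331/3)*(-85) = -28135/3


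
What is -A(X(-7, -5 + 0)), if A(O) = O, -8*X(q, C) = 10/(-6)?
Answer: -5/24 ≈ -0.20833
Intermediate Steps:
X(q, C) = 5/24 (X(q, C) = -5/(4*(-6)) = -5*(-1)/(4*6) = -⅛*(-5/3) = 5/24)
-A(X(-7, -5 + 0)) = -1*5/24 = -5/24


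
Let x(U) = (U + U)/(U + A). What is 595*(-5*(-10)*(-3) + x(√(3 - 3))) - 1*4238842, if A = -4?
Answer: -4328092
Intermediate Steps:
x(U) = 2*U/(-4 + U) (x(U) = (U + U)/(U - 4) = (2*U)/(-4 + U) = 2*U/(-4 + U))
595*(-5*(-10)*(-3) + x(√(3 - 3))) - 1*4238842 = 595*(-5*(-10)*(-3) + 2*√(3 - 3)/(-4 + √(3 - 3))) - 1*4238842 = 595*(50*(-3) + 2*√0/(-4 + √0)) - 4238842 = 595*(-150 + 2*0/(-4 + 0)) - 4238842 = 595*(-150 + 2*0/(-4)) - 4238842 = 595*(-150 + 2*0*(-¼)) - 4238842 = 595*(-150 + 0) - 4238842 = 595*(-150) - 4238842 = -89250 - 4238842 = -4328092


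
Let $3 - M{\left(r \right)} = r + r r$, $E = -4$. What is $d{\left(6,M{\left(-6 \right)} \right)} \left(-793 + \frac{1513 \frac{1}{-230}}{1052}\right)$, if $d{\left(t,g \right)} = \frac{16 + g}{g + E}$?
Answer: $- \frac{2110633723}{7500760} \approx -281.39$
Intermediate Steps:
$M{\left(r \right)} = 3 - r - r^{2}$ ($M{\left(r \right)} = 3 - \left(r + r r\right) = 3 - \left(r + r^{2}\right) = 3 - r - r^{2}$)
$d{\left(t,g \right)} = \frac{16 + g}{-4 + g}$ ($d{\left(t,g \right)} = \frac{16 + g}{g - 4} = \frac{16 + g}{-4 + g}$)
$d{\left(6,M{\left(-6 \right)} \right)} \left(-793 + \frac{1513 \frac{1}{-230}}{1052}\right) = \frac{16 - 27}{-4 - 27} \left(-793 + \frac{1513 \frac{1}{-230}}{1052}\right) = \frac{16 + \left(3 + 6 - 36\right)}{-4 + \left(3 + 6 - 36\right)} \left(-793 + 1513 \left(- \frac{1}{230}\right) \frac{1}{1052}\right) = \frac{16 + \left(3 + 6 - 36\right)}{-4 + \left(3 + 6 - 36\right)} \left(-793 - \frac{1513}{241960}\right) = \frac{16 - 27}{-4 - 27} \left(-793 - \frac{1513}{241960}\right) = \frac{1}{-31} \left(-11\right) \left(- \frac{191875793}{241960}\right) = \left(- \frac{1}{31}\right) \left(-11\right) \left(- \frac{191875793}{241960}\right) = \frac{11}{31} \left(- \frac{191875793}{241960}\right) = - \frac{2110633723}{7500760}$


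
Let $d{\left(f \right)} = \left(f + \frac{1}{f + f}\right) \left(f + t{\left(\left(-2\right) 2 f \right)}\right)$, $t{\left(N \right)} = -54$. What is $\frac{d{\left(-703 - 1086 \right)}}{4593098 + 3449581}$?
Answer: $\frac{1310791361}{3197411718} \approx 0.40995$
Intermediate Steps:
$d{\left(f \right)} = \left(-54 + f\right) \left(f + \frac{1}{2 f}\right)$ ($d{\left(f \right)} = \left(f + \frac{1}{f + f}\right) \left(f - 54\right) = \left(f + \frac{1}{2 f}\right) \left(-54 + f\right) = \left(-54 + f\right) \left(f + \frac{1}{2 f}\right)$)
$\frac{d{\left(-703 - 1086 \right)}}{4593098 + 3449581} = \frac{\frac{1}{2} + \left(-703 - 1086\right)^{2} - 54 \left(-703 - 1086\right) - \frac{27}{-703 - 1086}}{4593098 + 3449581} = \frac{\frac{1}{2} + \left(-703 - 1086\right)^{2} - 54 \left(-703 - 1086\right) - \frac{27}{-703 - 1086}}{8042679} = \left(\frac{1}{2} + \left(-1789\right)^{2} - -96606 - \frac{27}{-1789}\right) \frac{1}{8042679} = \left(\frac{1}{2} + 3200521 + 96606 - - \frac{27}{1789}\right) \frac{1}{8042679} = \left(\frac{1}{2} + 3200521 + 96606 + \frac{27}{1789}\right) \frac{1}{8042679} = \frac{11797122249}{3578} \cdot \frac{1}{8042679} = \frac{1310791361}{3197411718}$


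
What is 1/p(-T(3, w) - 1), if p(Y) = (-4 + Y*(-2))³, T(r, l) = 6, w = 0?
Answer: 1/1000 ≈ 0.0010000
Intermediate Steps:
p(Y) = (-4 - 2*Y)³
1/p(-T(3, w) - 1) = 1/(-8*(2 + (-1*6 - 1))³) = 1/(-8*(2 + (-6 - 1))³) = 1/(-8*(2 - 7)³) = 1/(-8*(-5)³) = 1/(-8*(-125)) = 1/1000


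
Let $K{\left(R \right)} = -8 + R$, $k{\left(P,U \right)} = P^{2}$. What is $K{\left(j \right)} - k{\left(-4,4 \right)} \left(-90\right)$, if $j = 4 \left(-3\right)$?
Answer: $1420$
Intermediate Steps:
$j = -12$
$K{\left(j \right)} - k{\left(-4,4 \right)} \left(-90\right) = \left(-8 - 12\right) - \left(-4\right)^{2} \left(-90\right) = -20 - 16 \left(-90\right) = -20 - -1440 = -20 + 1440 = 1420$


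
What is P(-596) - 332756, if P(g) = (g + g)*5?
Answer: -338716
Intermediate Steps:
P(g) = 10*g (P(g) = (2*g)*5 = 10*g)
P(-596) - 332756 = 10*(-596) - 332756 = -5960 - 332756 = -338716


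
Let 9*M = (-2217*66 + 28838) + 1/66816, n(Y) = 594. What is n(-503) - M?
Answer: 8207009279/601344 ≈ 13648.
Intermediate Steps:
M = -7849810943/601344 (M = ((-2217*66 + 28838) + 1/66816)/9 = ((-146322 + 28838) + 1/66816)/9 = (-117484 + 1/66816)/9 = (⅑)*(-7849810943/66816) = -7849810943/601344 ≈ -13054.)
n(-503) - M = 594 - 1*(-7849810943/601344) = 594 + 7849810943/601344 = 8207009279/601344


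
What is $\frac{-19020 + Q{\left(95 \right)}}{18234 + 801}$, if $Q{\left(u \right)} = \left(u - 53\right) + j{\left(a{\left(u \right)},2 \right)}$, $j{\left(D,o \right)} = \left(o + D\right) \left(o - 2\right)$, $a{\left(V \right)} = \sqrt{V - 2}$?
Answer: $- \frac{6326}{6345} \approx -0.99701$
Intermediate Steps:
$a{\left(V \right)} = \sqrt{-2 + V}$
$j{\left(D,o \right)} = \left(-2 + o\right) \left(D + o\right)$ ($j{\left(D,o \right)} = \left(D + o\right) \left(-2 + o\right) = \left(-2 + o\right) \left(D + o\right)$)
$Q{\left(u \right)} = -53 + u$ ($Q{\left(u \right)} = \left(u - 53\right) + \left(2^{2} - 2 \sqrt{-2 + u} - 4 + \sqrt{-2 + u} 2\right) = \left(-53 + u\right) + \left(4 - 2 \sqrt{-2 + u} - 4 + 2 \sqrt{-2 + u}\right) = \left(-53 + u\right) + 0 = -53 + u$)
$\frac{-19020 + Q{\left(95 \right)}}{18234 + 801} = \frac{-19020 + \left(-53 + 95\right)}{18234 + 801} = \frac{-19020 + 42}{19035} = \left(-18978\right) \frac{1}{19035} = - \frac{6326}{6345}$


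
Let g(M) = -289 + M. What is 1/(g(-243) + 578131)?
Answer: 1/577599 ≈ 1.7313e-6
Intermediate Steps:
1/(g(-243) + 578131) = 1/((-289 - 243) + 578131) = 1/(-532 + 578131) = 1/577599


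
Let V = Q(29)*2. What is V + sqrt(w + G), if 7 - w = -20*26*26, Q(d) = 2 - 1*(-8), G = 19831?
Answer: 20 + sqrt(33358) ≈ 202.64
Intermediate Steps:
Q(d) = 10 (Q(d) = 2 + 8 = 10)
w = 13527 (w = 7 - (-20*26)*26 = 7 - (-520)*26 = 7 - 1*(-13520) = 7 + 13520 = 13527)
V = 20 (V = 10*2 = 20)
V + sqrt(w + G) = 20 + sqrt(13527 + 19831) = 20 + sqrt(33358)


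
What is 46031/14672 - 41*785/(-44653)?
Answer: 361091509/93592688 ≈ 3.8581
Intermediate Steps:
46031/14672 - 41*785/(-44653) = 46031*(1/14672) - 32185*(-1/44653) = 46031/14672 + 32185/44653 = 361091509/93592688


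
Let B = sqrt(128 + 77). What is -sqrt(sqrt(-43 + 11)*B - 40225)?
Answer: -sqrt(-40225 + 4*I*sqrt(410)) ≈ -0.20192 - 200.56*I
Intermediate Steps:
B = sqrt(205) ≈ 14.318
-sqrt(sqrt(-43 + 11)*B - 40225) = -sqrt(sqrt(-43 + 11)*sqrt(205) - 40225) = -sqrt(sqrt(-32)*sqrt(205) - 40225) = -sqrt((4*I*sqrt(2))*sqrt(205) - 40225) = -sqrt(4*I*sqrt(410) - 40225) = -sqrt(-40225 + 4*I*sqrt(410))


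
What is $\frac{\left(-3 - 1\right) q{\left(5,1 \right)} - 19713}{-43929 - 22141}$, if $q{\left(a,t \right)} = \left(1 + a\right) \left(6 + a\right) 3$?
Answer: $\frac{4101}{13214} \approx 0.31035$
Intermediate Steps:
$q{\left(a,t \right)} = 3 \left(1 + a\right) \left(6 + a\right)$
$\frac{\left(-3 - 1\right) q{\left(5,1 \right)} - 19713}{-43929 - 22141} = \frac{\left(-3 - 1\right) \left(18 + 3 \cdot 5^{2} + 21 \cdot 5\right) - 19713}{-43929 - 22141} = \frac{- 4 \left(18 + 3 \cdot 25 + 105\right) - 19713}{-66070} = \left(- 4 \left(18 + 75 + 105\right) - 19713\right) \left(- \frac{1}{66070}\right) = \left(\left(-4\right) 198 - 19713\right) \left(- \frac{1}{66070}\right) = \left(-792 - 19713\right) \left(- \frac{1}{66070}\right) = \left(-20505\right) \left(- \frac{1}{66070}\right) = \frac{4101}{13214}$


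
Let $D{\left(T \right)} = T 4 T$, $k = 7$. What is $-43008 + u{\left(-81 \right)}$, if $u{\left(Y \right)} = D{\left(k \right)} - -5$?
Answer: $-42807$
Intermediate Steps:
$D{\left(T \right)} = 4 T^{2}$ ($D{\left(T \right)} = 4 T T = 4 T^{2}$)
$u{\left(Y \right)} = 201$ ($u{\left(Y \right)} = 4 \cdot 7^{2} - -5 = 4 \cdot 49 + 5 = 196 + 5 = 201$)
$-43008 + u{\left(-81 \right)} = -43008 + 201 = -42807$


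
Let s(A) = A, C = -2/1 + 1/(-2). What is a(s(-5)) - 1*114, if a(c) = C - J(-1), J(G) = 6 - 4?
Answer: -237/2 ≈ -118.50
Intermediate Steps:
J(G) = 2
C = -5/2 (C = -2*1 + 1*(-½) = -2 - ½ = -5/2 ≈ -2.5000)
a(c) = -9/2 (a(c) = -5/2 - 1*2 = -5/2 - 2 = -9/2)
a(s(-5)) - 1*114 = -9/2 - 1*114 = -9/2 - 114 = -237/2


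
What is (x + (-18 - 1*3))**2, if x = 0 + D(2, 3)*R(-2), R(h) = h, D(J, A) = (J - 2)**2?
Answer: 441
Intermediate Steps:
D(J, A) = (-2 + J)**2
x = 0 (x = 0 + (-2 + 2)**2*(-2) = 0 + 0**2*(-2) = 0 + 0*(-2) = 0 + 0 = 0)
(x + (-18 - 1*3))**2 = (0 + (-18 - 1*3))**2 = (0 + (-18 - 3))**2 = (0 - 21)**2 = (-21)**2 = 441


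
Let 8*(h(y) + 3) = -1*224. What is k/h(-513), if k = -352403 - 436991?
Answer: 789394/31 ≈ 25464.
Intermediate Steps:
h(y) = -31 (h(y) = -3 + (-1*224)/8 = -3 + (⅛)*(-224) = -3 - 28 = -31)
k = -789394
k/h(-513) = -789394/(-31) = -789394*(-1/31) = 789394/31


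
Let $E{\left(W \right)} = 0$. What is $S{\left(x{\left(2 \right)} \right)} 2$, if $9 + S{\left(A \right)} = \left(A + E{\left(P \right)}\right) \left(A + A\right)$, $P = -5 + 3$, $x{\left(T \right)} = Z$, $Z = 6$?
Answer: $126$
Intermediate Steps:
$x{\left(T \right)} = 6$
$P = -2$
$S{\left(A \right)} = -9 + 2 A^{2}$ ($S{\left(A \right)} = -9 + \left(A + 0\right) \left(A + A\right) = -9 + A 2 A = -9 + 2 A^{2}$)
$S{\left(x{\left(2 \right)} \right)} 2 = \left(-9 + 2 \cdot 6^{2}\right) 2 = \left(-9 + 2 \cdot 36\right) 2 = \left(-9 + 72\right) 2 = 63 \cdot 2 = 126$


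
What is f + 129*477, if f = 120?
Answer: 61653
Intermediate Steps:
f + 129*477 = 120 + 129*477 = 120 + 61533 = 61653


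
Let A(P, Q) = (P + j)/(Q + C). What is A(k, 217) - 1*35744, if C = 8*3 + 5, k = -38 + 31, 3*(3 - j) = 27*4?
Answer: -4396532/123 ≈ -35744.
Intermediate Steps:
j = -33 (j = 3 - 9*4 = 3 - 1/3*108 = 3 - 36 = -33)
k = -7
C = 29 (C = 24 + 5 = 29)
A(P, Q) = (-33 + P)/(29 + Q) (A(P, Q) = (P - 33)/(Q + 29) = (-33 + P)/(29 + Q))
A(k, 217) - 1*35744 = (-33 - 7)/(29 + 217) - 1*35744 = -40/246 - 35744 = (1/246)*(-40) - 35744 = -20/123 - 35744 = -4396532/123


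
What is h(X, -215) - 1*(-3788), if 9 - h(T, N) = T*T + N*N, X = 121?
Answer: -57069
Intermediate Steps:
h(T, N) = 9 - N² - T² (h(T, N) = 9 - (T*T + N*N) = 9 - (T² + N²) = 9 - (N² + T²) = 9 + (-N² - T²) = 9 - N² - T²)
h(X, -215) - 1*(-3788) = (9 - 1*(-215)² - 1*121²) - 1*(-3788) = (9 - 1*46225 - 1*14641) + 3788 = (9 - 46225 - 14641) + 3788 = -60857 + 3788 = -57069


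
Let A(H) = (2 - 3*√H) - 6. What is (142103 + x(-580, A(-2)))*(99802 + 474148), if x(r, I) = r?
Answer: 81227125850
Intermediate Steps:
A(H) = -4 - 3*√H
(142103 + x(-580, A(-2)))*(99802 + 474148) = (142103 - 580)*(99802 + 474148) = 141523*573950 = 81227125850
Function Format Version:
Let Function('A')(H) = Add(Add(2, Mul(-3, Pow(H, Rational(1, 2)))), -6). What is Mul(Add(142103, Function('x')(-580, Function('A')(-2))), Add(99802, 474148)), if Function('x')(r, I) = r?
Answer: 81227125850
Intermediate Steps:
Function('A')(H) = Add(-4, Mul(-3, Pow(H, Rational(1, 2))))
Mul(Add(142103, Function('x')(-580, Function('A')(-2))), Add(99802, 474148)) = Mul(Add(142103, -580), Add(99802, 474148)) = Mul(141523, 573950) = 81227125850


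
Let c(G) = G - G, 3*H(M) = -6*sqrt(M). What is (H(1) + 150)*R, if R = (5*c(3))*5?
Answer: 0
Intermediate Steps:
H(M) = -2*sqrt(M) (H(M) = (-6*sqrt(M))/3 = -2*sqrt(M))
c(G) = 0
R = 0 (R = (5*0)*5 = 0*5 = 0)
(H(1) + 150)*R = (-2*sqrt(1) + 150)*0 = (-2*1 + 150)*0 = (-2 + 150)*0 = 148*0 = 0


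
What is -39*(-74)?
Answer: 2886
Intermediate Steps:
-39*(-74) = 2886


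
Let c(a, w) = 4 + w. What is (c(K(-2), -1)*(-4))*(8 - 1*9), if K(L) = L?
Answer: 12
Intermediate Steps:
(c(K(-2), -1)*(-4))*(8 - 1*9) = ((4 - 1)*(-4))*(8 - 1*9) = (3*(-4))*(8 - 9) = -12*(-1) = 12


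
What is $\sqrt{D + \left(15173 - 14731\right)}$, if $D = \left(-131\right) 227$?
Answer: $3 i \sqrt{3255} \approx 171.16 i$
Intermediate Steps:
$D = -29737$
$\sqrt{D + \left(15173 - 14731\right)} = \sqrt{-29737 + \left(15173 - 14731\right)} = \sqrt{-29737 + 442} = \sqrt{-29295} = 3 i \sqrt{3255}$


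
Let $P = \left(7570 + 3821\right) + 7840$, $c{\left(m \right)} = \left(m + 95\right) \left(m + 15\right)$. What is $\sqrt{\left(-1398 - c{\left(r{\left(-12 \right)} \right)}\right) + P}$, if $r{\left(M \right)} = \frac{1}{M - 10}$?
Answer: $\frac{\sqrt{7943891}}{22} \approx 128.11$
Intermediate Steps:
$r{\left(M \right)} = \frac{1}{-10 + M}$
$c{\left(m \right)} = \left(15 + m\right) \left(95 + m\right)$ ($c{\left(m \right)} = \left(95 + m\right) \left(15 + m\right) = \left(15 + m\right) \left(95 + m\right)$)
$P = 19231$ ($P = 11391 + 7840 = 19231$)
$\sqrt{\left(-1398 - c{\left(r{\left(-12 \right)} \right)}\right) + P} = \sqrt{\left(-1398 - \left(1425 + \left(\frac{1}{-10 - 12}\right)^{2} + \frac{110}{-10 - 12}\right)\right) + 19231} = \sqrt{\left(-1398 - \left(1425 + \left(\frac{1}{-22}\right)^{2} + \frac{110}{-22}\right)\right) + 19231} = \sqrt{\left(-1398 - \left(1425 + \left(- \frac{1}{22}\right)^{2} + 110 \left(- \frac{1}{22}\right)\right)\right) + 19231} = \sqrt{\left(-1398 - \left(1425 + \frac{1}{484} - 5\right)\right) + 19231} = \sqrt{\left(-1398 - \frac{687281}{484}\right) + 19231} = \sqrt{- \frac{1363913}{484} + 19231} = \sqrt{\frac{7943891}{484}} = \frac{\sqrt{7943891}}{22}$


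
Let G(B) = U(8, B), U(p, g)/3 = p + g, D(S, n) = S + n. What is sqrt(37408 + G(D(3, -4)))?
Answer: sqrt(37429) ≈ 193.47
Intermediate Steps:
U(p, g) = 3*g + 3*p (U(p, g) = 3*(p + g) = 3*(g + p) = 3*g + 3*p)
G(B) = 24 + 3*B (G(B) = 3*B + 3*8 = 3*B + 24 = 24 + 3*B)
sqrt(37408 + G(D(3, -4))) = sqrt(37408 + (24 + 3*(3 - 4))) = sqrt(37408 + (24 + 3*(-1))) = sqrt(37408 + (24 - 3)) = sqrt(37408 + 21) = sqrt(37429)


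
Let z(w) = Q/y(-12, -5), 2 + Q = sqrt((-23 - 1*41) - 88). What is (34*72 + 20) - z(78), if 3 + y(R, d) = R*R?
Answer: 347990/141 - 2*I*sqrt(38)/141 ≈ 2468.0 - 0.087438*I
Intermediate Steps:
Q = -2 + 2*I*sqrt(38) (Q = -2 + sqrt((-23 - 1*41) - 88) = -2 + sqrt((-23 - 41) - 88) = -2 + sqrt(-64 - 88) = -2 + sqrt(-152) = -2 + 2*I*sqrt(38) ≈ -2.0 + 12.329*I)
y(R, d) = -3 + R**2 (y(R, d) = -3 + R*R = -3 + R**2)
z(w) = -2/141 + 2*I*sqrt(38)/141 (z(w) = (-2 + 2*I*sqrt(38))/(-3 + (-12)**2) = (-2 + 2*I*sqrt(38))/(-3 + 144) = (-2 + 2*I*sqrt(38))/141 = (-2 + 2*I*sqrt(38))*(1/141) = -2/141 + 2*I*sqrt(38)/141)
(34*72 + 20) - z(78) = (34*72 + 20) - (-2/141 + 2*I*sqrt(38)/141) = (2448 + 20) + (2/141 - 2*I*sqrt(38)/141) = 2468 + (2/141 - 2*I*sqrt(38)/141) = 347990/141 - 2*I*sqrt(38)/141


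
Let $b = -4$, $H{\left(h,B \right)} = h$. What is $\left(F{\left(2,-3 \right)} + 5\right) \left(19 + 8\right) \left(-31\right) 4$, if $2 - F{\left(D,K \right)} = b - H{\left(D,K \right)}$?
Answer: $-43524$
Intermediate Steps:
$F{\left(D,K \right)} = 6 + D$ ($F{\left(D,K \right)} = 2 - \left(-4 - D\right) = 2 + \left(4 + D\right) = 6 + D$)
$\left(F{\left(2,-3 \right)} + 5\right) \left(19 + 8\right) \left(-31\right) 4 = \left(\left(6 + 2\right) + 5\right) \left(19 + 8\right) \left(-31\right) 4 = \left(8 + 5\right) 27 \left(-31\right) 4 = 13 \cdot 27 \left(-31\right) 4 = 351 \left(-31\right) 4 = \left(-10881\right) 4 = -43524$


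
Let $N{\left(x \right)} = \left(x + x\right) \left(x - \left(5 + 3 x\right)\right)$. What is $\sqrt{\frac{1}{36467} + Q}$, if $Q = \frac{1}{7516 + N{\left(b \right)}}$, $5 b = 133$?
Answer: $\frac{\sqrt{4118712127369962}}{4029384698} \approx 0.015927$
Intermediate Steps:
$b = \frac{133}{5}$ ($b = \frac{1}{5} \cdot 133 = \frac{133}{5} \approx 26.6$)
$N{\left(x \right)} = 2 x \left(-5 - 2 x\right)$
$Q = \frac{25}{110494}$ ($Q = \frac{1}{7516 - \frac{266 \left(5 + 2 \cdot \frac{133}{5}\right)}{5}} = \frac{1}{7516 - \frac{266 \left(5 + \frac{266}{5}\right)}{5}} = \frac{1}{7516 - \frac{266}{5} \cdot \frac{291}{5}} = \frac{1}{7516 - \frac{77406}{25}} = \frac{1}{\frac{110494}{25}} = \frac{25}{110494} \approx 0.00022626$)
$\sqrt{\frac{1}{36467} + Q} = \sqrt{\frac{1}{36467} + \frac{25}{110494}} = \sqrt{\frac{1022169}{4029384698}} = \frac{\sqrt{4118712127369962}}{4029384698}$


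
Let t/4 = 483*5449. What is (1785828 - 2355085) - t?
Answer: -11096725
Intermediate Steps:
t = 10527468 (t = 4*(483*5449) = 4*2631867 = 10527468)
(1785828 - 2355085) - t = (1785828 - 2355085) - 1*10527468 = -569257 - 10527468 = -11096725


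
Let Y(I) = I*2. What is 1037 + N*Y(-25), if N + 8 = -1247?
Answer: 63787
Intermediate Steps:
N = -1255 (N = -8 - 1247 = -1255)
Y(I) = 2*I
1037 + N*Y(-25) = 1037 - 2510*(-25) = 1037 - 1255*(-50) = 1037 + 62750 = 63787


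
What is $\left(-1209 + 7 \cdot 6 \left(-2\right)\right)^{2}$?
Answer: $1671849$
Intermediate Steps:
$\left(-1209 + 7 \cdot 6 \left(-2\right)\right)^{2} = \left(-1209 + 42 \left(-2\right)\right)^{2} = \left(-1209 - 84\right)^{2} = \left(-1293\right)^{2} = 1671849$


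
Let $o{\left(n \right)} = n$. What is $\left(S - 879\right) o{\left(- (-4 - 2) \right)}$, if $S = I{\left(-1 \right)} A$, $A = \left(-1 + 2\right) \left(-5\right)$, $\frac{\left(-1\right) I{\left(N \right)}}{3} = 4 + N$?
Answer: $-5004$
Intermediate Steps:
$I{\left(N \right)} = -12 - 3 N$ ($I{\left(N \right)} = - 3 \left(4 + N\right) = -12 - 3 N$)
$A = -5$ ($A = 1 \left(-5\right) = -5$)
$S = 45$ ($S = \left(-12 - -3\right) \left(-5\right) = \left(-12 + 3\right) \left(-5\right) = \left(-9\right) \left(-5\right) = 45$)
$\left(S - 879\right) o{\left(- (-4 - 2) \right)} = \left(45 - 879\right) \left(- (-4 - 2)\right) = - 834 \left(\left(-1\right) \left(-6\right)\right) = \left(-834\right) 6 = -5004$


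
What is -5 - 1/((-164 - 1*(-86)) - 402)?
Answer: -2399/480 ≈ -4.9979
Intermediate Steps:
-5 - 1/((-164 - 1*(-86)) - 402) = -5 - 1/((-164 + 86) - 402) = -5 - 1/(-78 - 402) = -5 - 1/(-480) = -5 - 1*(-1/480) = -5 + 1/480 = -2399/480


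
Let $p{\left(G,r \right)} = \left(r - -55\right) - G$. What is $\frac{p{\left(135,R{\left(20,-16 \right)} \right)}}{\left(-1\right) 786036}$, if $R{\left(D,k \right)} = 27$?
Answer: $\frac{53}{786036} \approx 6.7427 \cdot 10^{-5}$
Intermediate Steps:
$p{\left(G,r \right)} = 55 + r - G$ ($p{\left(G,r \right)} = \left(r + 55\right) - G = \left(55 + r\right) - G = 55 + r - G$)
$\frac{p{\left(135,R{\left(20,-16 \right)} \right)}}{\left(-1\right) 786036} = \frac{55 + 27 - 135}{\left(-1\right) 786036} = \frac{55 + 27 - 135}{-786036} = \left(-53\right) \left(- \frac{1}{786036}\right) = \frac{53}{786036}$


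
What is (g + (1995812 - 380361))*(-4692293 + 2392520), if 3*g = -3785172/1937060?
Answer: -1799126361616879932/484265 ≈ -3.7152e+12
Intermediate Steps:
g = -315431/484265 (g = (-3785172/1937060)/3 = (-3785172*1/1937060)/3 = (⅓)*(-946293/484265) = -315431/484265 ≈ -0.65136)
(g + (1995812 - 380361))*(-4692293 + 2392520) = (-315431/484265 + (1995812 - 380361))*(-4692293 + 2392520) = (-315431/484265 + 1615451)*(-2299773) = (782306063084/484265)*(-2299773) = -1799126361616879932/484265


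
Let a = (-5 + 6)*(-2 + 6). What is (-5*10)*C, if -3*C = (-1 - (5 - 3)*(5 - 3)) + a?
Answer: -50/3 ≈ -16.667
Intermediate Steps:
a = 4 (a = 1*4 = 4)
C = 1/3 (C = -((-1 - (5 - 3)*(5 - 3)) + 4)/3 = -((-1 - 2*2) + 4)/3 = -((-1 - 1*4) + 4)/3 = -((-1 - 4) + 4)/3 = -(-5 + 4)/3 = -1/3*(-1) = 1/3 ≈ 0.33333)
(-5*10)*C = -5*10*(1/3) = -50*1/3 = -50/3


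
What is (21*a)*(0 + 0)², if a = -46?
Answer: 0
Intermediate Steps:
(21*a)*(0 + 0)² = (21*(-46))*(0 + 0)² = -966*0² = -966*0 = 0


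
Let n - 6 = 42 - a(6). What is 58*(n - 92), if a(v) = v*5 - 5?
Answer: -4002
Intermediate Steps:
a(v) = -5 + 5*v (a(v) = 5*v - 5 = -5 + 5*v)
n = 23 (n = 6 + (42 - (-5 + 5*6)) = 6 + (42 - (-5 + 30)) = 6 + (42 - 1*25) = 6 + (42 - 25) = 6 + 17 = 23)
58*(n - 92) = 58*(23 - 92) = 58*(-69) = -4002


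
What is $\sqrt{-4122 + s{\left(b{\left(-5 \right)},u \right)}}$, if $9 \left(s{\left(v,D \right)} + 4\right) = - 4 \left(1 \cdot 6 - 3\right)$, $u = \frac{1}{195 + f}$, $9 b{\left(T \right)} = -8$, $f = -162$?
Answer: $\frac{i \sqrt{37146}}{3} \approx 64.244 i$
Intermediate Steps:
$b{\left(T \right)} = - \frac{8}{9}$ ($b{\left(T \right)} = \frac{1}{9} \left(-8\right) = - \frac{8}{9}$)
$u = \frac{1}{33}$ ($u = \frac{1}{195 - 162} = \frac{1}{33} \approx 0.030303$)
$s{\left(v,D \right)} = - \frac{16}{3}$ ($s{\left(v,D \right)} = -4 + \frac{\left(-4\right) \left(1 \cdot 6 - 3\right)}{9} = -4 + \frac{\left(-4\right) \left(6 - 3\right)}{9} = -4 + \frac{\left(-4\right) 3}{9} = -4 + \frac{1}{9} \left(-12\right) = -4 - \frac{4}{3} = - \frac{16}{3}$)
$\sqrt{-4122 + s{\left(b{\left(-5 \right)},u \right)}} = \sqrt{-4122 - \frac{16}{3}} = \sqrt{- \frac{12382}{3}} = \frac{i \sqrt{37146}}{3}$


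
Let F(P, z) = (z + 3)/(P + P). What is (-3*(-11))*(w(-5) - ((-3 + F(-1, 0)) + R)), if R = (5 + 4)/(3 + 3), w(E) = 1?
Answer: 132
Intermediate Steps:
F(P, z) = (3 + z)/(2*P) (F(P, z) = (3 + z)/((2*P)) = (3 + z)*(1/(2*P)) = (3 + z)/(2*P))
R = 3/2 (R = 9/6 = 9*(⅙) = 3/2 ≈ 1.5000)
(-3*(-11))*(w(-5) - ((-3 + F(-1, 0)) + R)) = (-3*(-11))*(1 - ((-3 + (½)*(3 + 0)/(-1)) + 3/2)) = 33*(1 - ((-3 + (½)*(-1)*3) + 3/2)) = 33*(1 - ((-3 - 3/2) + 3/2)) = 33*(1 - (-9/2 + 3/2)) = 33*(1 - 1*(-3)) = 33*(1 + 3) = 33*4 = 132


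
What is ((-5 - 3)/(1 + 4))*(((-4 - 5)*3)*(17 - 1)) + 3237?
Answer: 19641/5 ≈ 3928.2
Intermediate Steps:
((-5 - 3)/(1 + 4))*(((-4 - 5)*3)*(17 - 1)) + 3237 = (-8/5)*(-9*3*16) + 3237 = (-8*⅕)*(-27*16) + 3237 = -8/5*(-432) + 3237 = 3456/5 + 3237 = 19641/5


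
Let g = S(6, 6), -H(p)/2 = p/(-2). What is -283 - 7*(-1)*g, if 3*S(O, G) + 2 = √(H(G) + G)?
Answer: -863/3 + 14*√3/3 ≈ -279.58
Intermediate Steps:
H(p) = p (H(p) = -2*p/(-2) = -2*p*(-1)/2 = -(-1)*p = p)
S(O, G) = -⅔ + √2*√G/3 (S(O, G) = -⅔ + √(G + G)/3 = -⅔ + √(2*G)/3 = -⅔ + (√2*√G)/3 = -⅔ + √2*√G/3)
g = -⅔ + 2*√3/3 (g = -⅔ + √2*√6/3 = -⅔ + 2*√3/3 ≈ 0.48803)
-283 - 7*(-1)*g = -283 - 7*(-1)*(-⅔ + 2*√3/3) = -283 - (-7)*(-⅔ + 2*√3/3) = -283 - (14/3 - 14*√3/3) = -283 + (-14/3 + 14*√3/3) = -863/3 + 14*√3/3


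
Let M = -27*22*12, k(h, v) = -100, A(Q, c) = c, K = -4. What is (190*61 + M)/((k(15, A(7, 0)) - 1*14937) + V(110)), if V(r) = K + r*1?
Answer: -4462/14931 ≈ -0.29884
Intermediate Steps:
V(r) = -4 + r (V(r) = -4 + r*1 = -4 + r)
M = -7128 (M = -594*12 = -7128)
(190*61 + M)/((k(15, A(7, 0)) - 1*14937) + V(110)) = (190*61 - 7128)/((-100 - 1*14937) + (-4 + 110)) = (11590 - 7128)/((-100 - 14937) + 106) = 4462/(-15037 + 106) = 4462/(-14931) = 4462*(-1/14931) = -4462/14931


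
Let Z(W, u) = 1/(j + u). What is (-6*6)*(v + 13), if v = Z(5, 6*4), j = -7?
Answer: -7992/17 ≈ -470.12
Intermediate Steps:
Z(W, u) = 1/(-7 + u)
v = 1/17 (v = 1/(-7 + 6*4) = 1/(-7 + 24) = 1/17 ≈ 0.058824)
(-6*6)*(v + 13) = (-6*6)*(1/17 + 13) = -36*222/17 = -7992/17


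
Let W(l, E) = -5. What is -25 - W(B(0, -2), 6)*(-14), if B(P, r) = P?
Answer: -95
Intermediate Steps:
-25 - W(B(0, -2), 6)*(-14) = -25 - 1*(-5)*(-14) = -25 + 5*(-14) = -25 - 70 = -95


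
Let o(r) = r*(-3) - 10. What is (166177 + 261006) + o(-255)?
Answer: 427938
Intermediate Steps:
o(r) = -10 - 3*r (o(r) = -3*r - 10 = -10 - 3*r)
(166177 + 261006) + o(-255) = (166177 + 261006) + (-10 - 3*(-255)) = 427183 + (-10 + 765) = 427183 + 755 = 427938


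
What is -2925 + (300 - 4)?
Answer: -2629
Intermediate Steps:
-2925 + (300 - 4) = -2925 + 296 = -2629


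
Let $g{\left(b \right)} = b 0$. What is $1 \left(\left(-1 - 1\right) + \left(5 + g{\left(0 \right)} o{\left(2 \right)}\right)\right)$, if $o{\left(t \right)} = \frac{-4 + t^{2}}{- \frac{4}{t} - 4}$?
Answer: $3$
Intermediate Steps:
$g{\left(b \right)} = 0$
$o{\left(t \right)} = \frac{-4 + t^{2}}{-4 - \frac{4}{t}}$
$1 \left(\left(-1 - 1\right) + \left(5 + g{\left(0 \right)} o{\left(2 \right)}\right)\right) = 1 \left(\left(-1 - 1\right) + \left(5 + 0 \cdot \frac{1}{4} \cdot 2 \frac{1}{1 + 2} \left(4 - 2^{2}\right)\right)\right) = 1 \left(\left(-1 - 1\right) + \left(5 + 0 \cdot \frac{1}{4} \cdot 2 \cdot \frac{1}{3} \left(4 - 4\right)\right)\right) = 1 \left(-2 + \left(5 + 0 \cdot \frac{1}{4} \cdot 2 \cdot \frac{1}{3} \left(4 - 4\right)\right)\right) = 1 \left(-2 + \left(5 + 0 \cdot \frac{1}{4} \cdot 2 \cdot \frac{1}{3} \cdot 0\right)\right) = 1 \left(-2 + \left(5 + 0 \cdot 0\right)\right) = 1 \left(-2 + \left(5 + 0\right)\right) = 1 \left(-2 + 5\right) = 1 \cdot 3 = 3$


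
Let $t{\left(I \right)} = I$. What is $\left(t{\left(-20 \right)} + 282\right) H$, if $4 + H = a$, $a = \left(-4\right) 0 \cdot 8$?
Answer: $-1048$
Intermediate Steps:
$a = 0$ ($a = 0 \cdot 8 = 0$)
$H = -4$ ($H = -4 + 0 = -4$)
$\left(t{\left(-20 \right)} + 282\right) H = \left(-20 + 282\right) \left(-4\right) = 262 \left(-4\right) = -1048$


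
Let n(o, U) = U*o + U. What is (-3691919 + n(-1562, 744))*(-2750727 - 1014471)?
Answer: 18273646748994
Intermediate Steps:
n(o, U) = U + U*o
(-3691919 + n(-1562, 744))*(-2750727 - 1014471) = (-3691919 + 744*(1 - 1562))*(-2750727 - 1014471) = (-3691919 + 744*(-1561))*(-3765198) = (-3691919 - 1161384)*(-3765198) = -4853303*(-3765198) = 18273646748994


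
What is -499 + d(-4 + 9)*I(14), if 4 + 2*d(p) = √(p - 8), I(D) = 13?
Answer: -525 + 13*I*√3/2 ≈ -525.0 + 11.258*I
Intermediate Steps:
d(p) = -2 + √(-8 + p)/2 (d(p) = -2 + √(p - 8)/2 = -2 + √(-8 + p)/2)
-499 + d(-4 + 9)*I(14) = -499 + (-2 + √(-8 + (-4 + 9))/2)*13 = -499 + (-2 + √(-8 + 5)/2)*13 = -499 + (-2 + √(-3)/2)*13 = -499 + (-2 + (I*√3)/2)*13 = -499 + (-2 + I*√3/2)*13 = -499 + (-26 + 13*I*√3/2) = -525 + 13*I*√3/2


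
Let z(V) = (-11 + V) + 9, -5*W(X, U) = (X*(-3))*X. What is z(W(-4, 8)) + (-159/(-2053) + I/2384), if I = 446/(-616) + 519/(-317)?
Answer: 18341549205321/2389324759360 ≈ 7.6765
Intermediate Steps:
I = -230543/97636 (I = 446*(-1/616) + 519*(-1/317) = -223/308 - 519/317 = -230543/97636 ≈ -2.3613)
W(X, U) = 3*X²/5 (W(X, U) = -X*(-3)*X/5 = -(-3*X)*X/5 = -(-3)*X²/5 = 3*X²/5)
z(V) = -2 + V
z(W(-4, 8)) + (-159/(-2053) + I/2384) = (-2 + (⅗)*(-4)²) + (-159/(-2053) - 230543/97636/2384) = (-2 + (⅗)*16) + (-159*(-1/2053) - 230543/97636*1/2384) = (-2 + 48/5) + (159/2053 - 230543/232764224) = 38/5 + 36536206837/477864951872 = 18341549205321/2389324759360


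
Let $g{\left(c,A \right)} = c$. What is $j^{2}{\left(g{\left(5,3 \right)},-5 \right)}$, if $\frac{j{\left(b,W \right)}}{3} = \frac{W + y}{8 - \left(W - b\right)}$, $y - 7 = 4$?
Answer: $1$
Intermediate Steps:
$y = 11$ ($y = 7 + 4 = 11$)
$j{\left(b,W \right)} = \frac{3 \left(11 + W\right)}{8 + b - W}$ ($j{\left(b,W \right)} = 3 \frac{W + 11}{8 - \left(W - b\right)} = 3 \frac{11 + W}{8 + b - W} = \frac{3 \left(11 + W\right)}{8 + b - W}$)
$j^{2}{\left(g{\left(5,3 \right)},-5 \right)} = \left(\frac{3 \left(11 - 5\right)}{8 + 5 - -5}\right)^{2} = \left(3 \frac{1}{8 + 5 + 5} \cdot 6\right)^{2} = \left(3 \cdot \frac{1}{18} \cdot 6\right)^{2} = 1^{2} = 1$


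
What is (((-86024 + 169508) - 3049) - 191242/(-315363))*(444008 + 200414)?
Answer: 16346675337438034/315363 ≈ 5.1834e+10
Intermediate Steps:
(((-86024 + 169508) - 3049) - 191242/(-315363))*(444008 + 200414) = ((83484 - 3049) - 191242*(-1/315363))*644422 = (80435 + 191242/315363)*644422 = (25366414147/315363)*644422 = 16346675337438034/315363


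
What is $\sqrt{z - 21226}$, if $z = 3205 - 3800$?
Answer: $i \sqrt{21821} \approx 147.72 i$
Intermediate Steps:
$z = -595$
$\sqrt{z - 21226} = \sqrt{-595 - 21226} = \sqrt{-21821} = i \sqrt{21821}$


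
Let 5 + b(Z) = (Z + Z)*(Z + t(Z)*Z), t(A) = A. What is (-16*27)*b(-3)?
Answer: 17712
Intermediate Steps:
b(Z) = -5 + 2*Z*(Z + Z**2) (b(Z) = -5 + (Z + Z)*(Z + Z*Z) = -5 + (2*Z)*(Z + Z**2) = -5 + 2*Z*(Z + Z**2))
(-16*27)*b(-3) = (-16*27)*(-5 + 2*(-3)**2 + 2*(-3)**3) = -432*(-5 + 2*9 + 2*(-27)) = -432*(-5 + 18 - 54) = -432*(-41) = 17712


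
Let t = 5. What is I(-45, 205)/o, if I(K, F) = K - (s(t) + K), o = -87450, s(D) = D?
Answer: 1/17490 ≈ 5.7176e-5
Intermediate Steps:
I(K, F) = -5 (I(K, F) = K - (5 + K) = K + (-5 - K) = -5)
I(-45, 205)/o = -5/(-87450) = -5*(-1/87450) = 1/17490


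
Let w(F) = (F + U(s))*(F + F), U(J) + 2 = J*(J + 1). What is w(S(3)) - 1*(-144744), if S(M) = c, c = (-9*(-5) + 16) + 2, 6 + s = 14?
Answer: 161502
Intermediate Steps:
s = 8 (s = -6 + 14 = 8)
U(J) = -2 + J*(1 + J) (U(J) = -2 + J*(J + 1) = -2 + J*(1 + J))
c = 63 (c = (45 + 16) + 2 = 61 + 2 = 63)
S(M) = 63
w(F) = 2*F*(70 + F) (w(F) = (F + (-2 + 8 + 8²))*(F + F) = (F + (-2 + 8 + 64))*(2*F) = (F + 70)*(2*F) = (70 + F)*(2*F) = 2*F*(70 + F))
w(S(3)) - 1*(-144744) = 2*63*(70 + 63) - 1*(-144744) = 2*63*133 + 144744 = 16758 + 144744 = 161502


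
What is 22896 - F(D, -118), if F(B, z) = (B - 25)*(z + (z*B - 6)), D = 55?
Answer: 221316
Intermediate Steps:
F(B, z) = (-25 + B)*(-6 + z + B*z) (F(B, z) = (-25 + B)*(z + (B*z - 6)) = (-25 + B)*(z + (-6 + B*z)) = (-25 + B)*(-6 + z + B*z))
22896 - F(D, -118) = 22896 - (150 - 25*(-118) - 6*55 - 118*55² - 24*55*(-118)) = 22896 - (150 + 2950 - 330 - 118*3025 + 155760) = 22896 - (150 + 2950 - 330 - 356950 + 155760) = 22896 - 1*(-198420) = 22896 + 198420 = 221316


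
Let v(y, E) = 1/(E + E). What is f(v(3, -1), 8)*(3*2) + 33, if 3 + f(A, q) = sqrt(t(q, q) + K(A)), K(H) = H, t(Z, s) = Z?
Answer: 15 + 3*sqrt(30) ≈ 31.432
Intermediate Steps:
v(y, E) = 1/(2*E)
f(A, q) = -3 + sqrt(A + q) (f(A, q) = -3 + sqrt(q + A) = -3 + sqrt(A + q))
f(v(3, -1), 8)*(3*2) + 33 = (-3 + sqrt((1/2)/(-1) + 8))*(3*2) + 33 = (-3 + sqrt((1/2)*(-1) + 8))*6 + 33 = (-3 + sqrt(-1/2 + 8))*6 + 33 = (-3 + sqrt(15/2))*6 + 33 = (-3 + sqrt(30)/2)*6 + 33 = (-18 + 3*sqrt(30)) + 33 = 15 + 3*sqrt(30)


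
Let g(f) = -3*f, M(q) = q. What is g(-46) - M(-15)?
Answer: 153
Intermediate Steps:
g(-46) - M(-15) = -3*(-46) - 1*(-15) = 138 + 15 = 153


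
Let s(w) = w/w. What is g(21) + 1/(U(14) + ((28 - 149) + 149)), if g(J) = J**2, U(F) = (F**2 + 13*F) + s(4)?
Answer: 179488/407 ≈ 441.00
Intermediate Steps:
s(w) = 1
U(F) = 1 + F**2 + 13*F (U(F) = (F**2 + 13*F) + 1 = 1 + F**2 + 13*F)
g(21) + 1/(U(14) + ((28 - 149) + 149)) = 21**2 + 1/((1 + 14**2 + 13*14) + ((28 - 149) + 149)) = 441 + 1/((1 + 196 + 182) + (-121 + 149)) = 441 + 1/(379 + 28) = 441 + 1/407 = 179488/407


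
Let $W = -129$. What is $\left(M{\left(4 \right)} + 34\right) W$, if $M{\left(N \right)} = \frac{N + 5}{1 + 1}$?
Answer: $- \frac{9933}{2} \approx -4966.5$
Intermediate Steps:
$M{\left(N \right)} = \frac{5}{2} + \frac{N}{2}$ ($M{\left(N \right)} = \frac{5 + N}{2} = \left(5 + N\right) \frac{1}{2} = \frac{5}{2} + \frac{N}{2}$)
$\left(M{\left(4 \right)} + 34\right) W = \left(\left(\frac{5}{2} + \frac{1}{2} \cdot 4\right) + 34\right) \left(-129\right) = \left(\left(\frac{5}{2} + 2\right) + 34\right) \left(-129\right) = \left(\frac{9}{2} + 34\right) \left(-129\right) = \frac{77}{2} \left(-129\right) = - \frac{9933}{2}$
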